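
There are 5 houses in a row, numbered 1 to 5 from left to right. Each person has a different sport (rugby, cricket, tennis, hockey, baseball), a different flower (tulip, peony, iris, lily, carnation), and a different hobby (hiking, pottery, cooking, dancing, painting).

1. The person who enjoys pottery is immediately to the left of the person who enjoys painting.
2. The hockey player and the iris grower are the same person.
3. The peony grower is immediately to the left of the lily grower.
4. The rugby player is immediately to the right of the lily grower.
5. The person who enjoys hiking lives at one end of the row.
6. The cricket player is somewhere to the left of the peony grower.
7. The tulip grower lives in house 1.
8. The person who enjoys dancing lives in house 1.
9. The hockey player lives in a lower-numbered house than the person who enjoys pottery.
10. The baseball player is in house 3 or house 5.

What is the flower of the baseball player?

Clue 7 places the tulip grower in house 1.
Clue 8 places the person who enjoys dancing in house 1.
So house 5 gets carnation for flower.
The only hobby still possible for house 2 is cooking.
House 5 hobby: only hiking fits.
By clue 1, the person who enjoys pottery is in house 3.
From clue 1, the person who enjoys painting must be in house 4.
By clue 9, the hockey player is in house 2.
House 4's flower must be lily (nothing else left).
Clue 2: the iris grower is in house 2.
Clue 3: the peony grower is in house 3.
From clue 4, the rugby player must be in house 5.
That leaves cricket as the sport for house 1.
That leaves baseball as the sport for house 3.
House 4's sport must be tennis (nothing else left).
So: house 1 = cricket/tulip/dancing, house 2 = hockey/iris/cooking, house 3 = baseball/peony/pottery, house 4 = tennis/lily/painting, house 5 = rugby/carnation/hiking.

peony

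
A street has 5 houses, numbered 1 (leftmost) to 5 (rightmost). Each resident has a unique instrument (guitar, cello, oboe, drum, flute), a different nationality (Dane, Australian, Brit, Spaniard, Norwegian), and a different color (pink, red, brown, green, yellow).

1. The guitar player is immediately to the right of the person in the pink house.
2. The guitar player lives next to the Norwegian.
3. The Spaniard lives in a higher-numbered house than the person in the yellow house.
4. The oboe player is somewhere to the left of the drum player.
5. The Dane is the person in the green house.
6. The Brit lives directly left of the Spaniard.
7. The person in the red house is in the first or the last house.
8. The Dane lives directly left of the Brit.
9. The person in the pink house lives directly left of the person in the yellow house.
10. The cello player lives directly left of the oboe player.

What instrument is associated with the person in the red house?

The person in the red house is narrowed to house 1 or 5; consider each.
Placing it in house 1 leads to a contradiction, so it's in house 5.
The cello player is narrowed to house 1 or 2 or 3; consider each.
Placing it in house 1 and house 2 leads to a contradiction, so it's in house 3.
Clue 10 places the oboe player in house 4.
So house 1 gets flute for instrument.
That leaves guitar as the instrument for house 2.
So house 5 gets drum for instrument.
By clue 1, the person in the pink house is in house 1.
From clue 9, the person in the yellow house must be in house 2.
House 4's color must be brown (nothing else left).
The Dane is in house 3 (clue 5).
Clue 8: the Brit is in house 4.
The only nationality still possible for house 1 is Norwegian.
So house 2 gets Australian for nationality.
House 5's nationality must be Spaniard (nothing else left).
The only color still possible for house 3 is green.
So: house 1 = flute/Norwegian/pink, house 2 = guitar/Australian/yellow, house 3 = cello/Dane/green, house 4 = oboe/Brit/brown, house 5 = drum/Spaniard/red.

drum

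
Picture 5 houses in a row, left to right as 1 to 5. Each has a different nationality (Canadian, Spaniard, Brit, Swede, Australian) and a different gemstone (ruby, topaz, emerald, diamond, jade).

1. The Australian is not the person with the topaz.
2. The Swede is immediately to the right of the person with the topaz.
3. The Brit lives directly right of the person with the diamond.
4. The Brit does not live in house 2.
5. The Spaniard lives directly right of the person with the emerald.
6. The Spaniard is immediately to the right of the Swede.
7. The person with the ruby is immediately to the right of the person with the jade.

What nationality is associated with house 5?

The only gemstone still possible for house 5 is ruby.
Clue 7 places the person with the jade in house 4.
So house 1 gets topaz for gemstone.
From clue 2, the Swede must be in house 2.
Clue 6 places the Spaniard in house 3.
House 1 nationality: only Canadian fits.
That leaves Brit as the nationality for house 4.
So house 5 gets Australian for nationality.
The person with the diamond is in house 3 (clue 3).
Clue 5: the person with the emerald is in house 2.
So: house 1 = Canadian/topaz, house 2 = Swede/emerald, house 3 = Spaniard/diamond, house 4 = Brit/jade, house 5 = Australian/ruby.

Australian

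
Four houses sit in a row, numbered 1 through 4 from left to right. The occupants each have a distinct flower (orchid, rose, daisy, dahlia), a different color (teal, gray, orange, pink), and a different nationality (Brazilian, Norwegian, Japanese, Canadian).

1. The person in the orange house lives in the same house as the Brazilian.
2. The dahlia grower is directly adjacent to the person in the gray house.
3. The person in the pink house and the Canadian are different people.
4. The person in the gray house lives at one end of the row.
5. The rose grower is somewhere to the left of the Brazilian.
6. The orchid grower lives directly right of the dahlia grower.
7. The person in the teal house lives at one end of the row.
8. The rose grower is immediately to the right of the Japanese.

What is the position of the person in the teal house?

1

House 1's flower must be daisy (nothing else left).
House 4's flower must be orchid (nothing else left).
From clue 6, the dahlia grower must be in house 3.
The only flower still possible for house 2 is rose.
House 2's color must be pink (nothing else left).
So house 3 gets orange for color.
Clue 1 places the Brazilian in house 3.
Clue 2 places the person in the gray house in house 4.
The Japanese is in house 1 (clue 8).
The only color still possible for house 1 is teal.
The only nationality still possible for house 2 is Norwegian.
The only nationality still possible for house 4 is Canadian.
So: house 1 = daisy/teal/Japanese, house 2 = rose/pink/Norwegian, house 3 = dahlia/orange/Brazilian, house 4 = orchid/gray/Canadian.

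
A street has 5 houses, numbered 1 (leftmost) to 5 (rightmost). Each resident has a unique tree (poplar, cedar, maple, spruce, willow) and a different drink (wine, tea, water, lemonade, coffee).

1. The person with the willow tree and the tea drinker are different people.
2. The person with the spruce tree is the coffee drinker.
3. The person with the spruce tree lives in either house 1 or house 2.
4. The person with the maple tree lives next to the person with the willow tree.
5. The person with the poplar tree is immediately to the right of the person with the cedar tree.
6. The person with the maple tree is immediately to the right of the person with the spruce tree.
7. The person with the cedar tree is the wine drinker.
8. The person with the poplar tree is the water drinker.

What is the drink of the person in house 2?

House 5 tree: only poplar fits.
Clue 5 places the person with the cedar tree in house 4.
Clue 7: the wine drinker is in house 4.
Clue 8: the water drinker is in house 5.
The person with the maple tree is narrowed to house 2 or 3; consider each.
Placing it in house 3 leads to a contradiction, so it's in house 2.
From clue 6, the person with the spruce tree must be in house 1.
That leaves willow as the tree for house 3.
From clue 2, the coffee drinker must be in house 1.
House 3 drink: only lemonade fits.
So house 2 gets tea for drink.
So: house 1 = spruce/coffee, house 2 = maple/tea, house 3 = willow/lemonade, house 4 = cedar/wine, house 5 = poplar/water.

tea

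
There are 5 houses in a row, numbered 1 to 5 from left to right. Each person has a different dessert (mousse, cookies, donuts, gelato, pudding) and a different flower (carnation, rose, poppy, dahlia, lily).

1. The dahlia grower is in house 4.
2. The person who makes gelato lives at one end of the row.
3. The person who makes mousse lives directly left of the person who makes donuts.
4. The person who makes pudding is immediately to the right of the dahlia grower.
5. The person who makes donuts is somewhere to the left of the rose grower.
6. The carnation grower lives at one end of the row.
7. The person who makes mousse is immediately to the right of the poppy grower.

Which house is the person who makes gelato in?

From clue 1, the dahlia grower must be in house 4.
Clue 4 places the person who makes pudding in house 5.
Clue 5 places the rose grower in house 5.
So house 1 gets gelato for dessert.
House 3 flower: only lily fits.
The only flower still possible for house 1 is carnation.
The only flower still possible for house 2 is poppy.
From clue 7, the person who makes mousse must be in house 3.
That leaves cookies as the dessert for house 2.
So house 4 gets donuts for dessert.
So: house 1 = gelato/carnation, house 2 = cookies/poppy, house 3 = mousse/lily, house 4 = donuts/dahlia, house 5 = pudding/rose.

1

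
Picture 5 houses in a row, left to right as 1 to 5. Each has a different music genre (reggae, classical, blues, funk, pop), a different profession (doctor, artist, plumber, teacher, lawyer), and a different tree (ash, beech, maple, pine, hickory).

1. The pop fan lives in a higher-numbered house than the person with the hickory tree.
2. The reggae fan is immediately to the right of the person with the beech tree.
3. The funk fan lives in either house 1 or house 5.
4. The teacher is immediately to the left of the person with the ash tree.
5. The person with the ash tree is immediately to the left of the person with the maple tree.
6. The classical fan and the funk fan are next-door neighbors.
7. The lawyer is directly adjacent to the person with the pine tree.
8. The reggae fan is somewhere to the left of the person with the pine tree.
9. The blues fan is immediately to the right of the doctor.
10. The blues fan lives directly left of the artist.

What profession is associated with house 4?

lawyer

So house 1 gets funk for music genre.
That leaves pop as the music genre for house 5.
By clue 6, the classical fan is in house 2.
So house 1 gets hickory for tree.
The blues fan is narrowed to house 3 or 4; consider each.
Placing it in house 3 leads to a contradiction, so it's in house 4.
By clue 9, the doctor is in house 3.
The artist is in house 5 (clue 10).
House 3 music genre: only reggae fits.
House 4's profession must be lawyer (nothing else left).
From clue 2, the person with the beech tree must be in house 2.
The person with the pine tree is in house 5 (clue 7).
House 4's tree must be maple (nothing else left).
Clue 4 places the teacher in house 2.
The only profession still possible for house 1 is plumber.
That leaves ash as the tree for house 3.
So: house 1 = funk/plumber/hickory, house 2 = classical/teacher/beech, house 3 = reggae/doctor/ash, house 4 = blues/lawyer/maple, house 5 = pop/artist/pine.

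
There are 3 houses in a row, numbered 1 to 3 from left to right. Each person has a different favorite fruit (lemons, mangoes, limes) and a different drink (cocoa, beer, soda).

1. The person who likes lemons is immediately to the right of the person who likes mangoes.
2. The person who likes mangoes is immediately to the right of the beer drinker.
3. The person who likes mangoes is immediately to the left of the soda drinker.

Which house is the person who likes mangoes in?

By clue 2, the person who likes mangoes is in house 2.
By clue 2, the beer drinker is in house 1.
Clue 3: the soda drinker is in house 3.
House 1's favorite fruit must be limes (nothing else left).
House 3's favorite fruit must be lemons (nothing else left).
House 2 drink: only cocoa fits.
So: house 1 = limes/beer, house 2 = mangoes/cocoa, house 3 = lemons/soda.

2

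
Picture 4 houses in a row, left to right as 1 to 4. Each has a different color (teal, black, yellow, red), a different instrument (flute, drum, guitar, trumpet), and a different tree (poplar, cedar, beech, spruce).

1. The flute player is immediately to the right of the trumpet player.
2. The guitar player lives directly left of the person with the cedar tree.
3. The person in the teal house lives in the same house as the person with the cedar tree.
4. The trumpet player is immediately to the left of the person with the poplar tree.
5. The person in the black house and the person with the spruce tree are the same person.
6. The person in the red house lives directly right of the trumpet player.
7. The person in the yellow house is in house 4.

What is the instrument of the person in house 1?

Clue 7 places the person in the yellow house in house 4.
The only color still possible for house 1 is black.
Clue 5 places the person with the spruce tree in house 1.
House 4's instrument must be drum (nothing else left).
The only tree still possible for house 4 is beech.
The only instrument still possible for house 3 is flute.
Clue 1: the trumpet player is in house 2.
Clue 4: the person with the poplar tree is in house 3.
Clue 6 places the person in the red house in house 3.
So house 2 gets teal for color.
House 1's instrument must be guitar (nothing else left).
House 2's tree must be cedar (nothing else left).
So: house 1 = black/guitar/spruce, house 2 = teal/trumpet/cedar, house 3 = red/flute/poplar, house 4 = yellow/drum/beech.

guitar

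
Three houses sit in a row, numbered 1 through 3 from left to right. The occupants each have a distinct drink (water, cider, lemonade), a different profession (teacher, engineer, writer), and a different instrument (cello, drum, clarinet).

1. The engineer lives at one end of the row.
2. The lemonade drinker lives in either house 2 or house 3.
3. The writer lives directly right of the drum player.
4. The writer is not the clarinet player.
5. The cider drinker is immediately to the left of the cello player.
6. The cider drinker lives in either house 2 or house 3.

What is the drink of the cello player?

lemonade

The cider drinker is in house 2 (clue 6).
The only drink still possible for house 1 is water.
That leaves lemonade as the drink for house 3.
Clue 5: the cello player is in house 3.
The engineer is narrowed to house 1 or 3; consider each.
Placing it in house 3 leads to a contradiction, so it's in house 1.
The teacher is narrowed to house 2 or 3; consider each.
Placing it in house 3 leads to a contradiction, so it's in house 2.
House 3 profession: only writer fits.
Clue 3: the drum player is in house 2.
House 1's instrument must be clarinet (nothing else left).
So: house 1 = water/engineer/clarinet, house 2 = cider/teacher/drum, house 3 = lemonade/writer/cello.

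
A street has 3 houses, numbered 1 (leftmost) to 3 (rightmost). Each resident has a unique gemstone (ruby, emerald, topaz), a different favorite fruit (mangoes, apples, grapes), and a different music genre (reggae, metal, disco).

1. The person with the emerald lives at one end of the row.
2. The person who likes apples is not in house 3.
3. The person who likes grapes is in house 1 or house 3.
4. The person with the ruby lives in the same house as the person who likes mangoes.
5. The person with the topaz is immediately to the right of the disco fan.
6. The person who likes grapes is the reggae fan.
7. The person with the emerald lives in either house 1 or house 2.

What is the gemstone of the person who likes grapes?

topaz

The person with the emerald is in house 1 (clue 7).
The person with the ruby is narrowed to house 2 or 3; consider each.
Placing it in house 3 leads to a contradiction, so it's in house 2.
From clue 4, the person who likes mangoes must be in house 2.
House 3's gemstone must be topaz (nothing else left).
So house 1 gets apples for favorite fruit.
House 3's favorite fruit must be grapes (nothing else left).
By clue 5, the disco fan is in house 2.
The reggae fan is in house 3 (clue 6).
The only music genre still possible for house 1 is metal.
So: house 1 = emerald/apples/metal, house 2 = ruby/mangoes/disco, house 3 = topaz/grapes/reggae.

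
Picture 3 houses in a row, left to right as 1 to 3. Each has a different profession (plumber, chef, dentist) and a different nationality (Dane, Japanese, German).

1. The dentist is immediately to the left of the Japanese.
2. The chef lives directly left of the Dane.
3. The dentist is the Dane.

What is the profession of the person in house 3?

The dentist is in house 2 (clue 3).
From clue 3, the Dane must be in house 2.
So house 3 gets plumber for profession.
That leaves German as the nationality for house 1.
That leaves Japanese as the nationality for house 3.
House 1 profession: only chef fits.
So: house 1 = chef/German, house 2 = dentist/Dane, house 3 = plumber/Japanese.

plumber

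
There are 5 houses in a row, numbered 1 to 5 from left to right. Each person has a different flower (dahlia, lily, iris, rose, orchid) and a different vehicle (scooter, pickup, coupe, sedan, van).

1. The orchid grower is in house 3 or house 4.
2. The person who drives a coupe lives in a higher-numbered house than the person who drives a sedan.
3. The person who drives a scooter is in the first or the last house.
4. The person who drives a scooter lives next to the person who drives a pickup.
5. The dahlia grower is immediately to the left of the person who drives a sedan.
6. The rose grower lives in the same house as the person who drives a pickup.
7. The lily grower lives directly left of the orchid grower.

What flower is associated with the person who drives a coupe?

orchid

The only flower still possible for house 5 is iris.
That leaves dahlia as the flower for house 1.
Clue 5 places the person who drives a sedan in house 2.
The person who drives a scooter is in house 5 (clue 4).
The rose grower is in house 4 (clue 6).
That leaves lily as the flower for house 2.
The only flower still possible for house 3 is orchid.
The only vehicle still possible for house 1 is van.
House 3's vehicle must be coupe (nothing else left).
So house 4 gets pickup for vehicle.
So: house 1 = dahlia/van, house 2 = lily/sedan, house 3 = orchid/coupe, house 4 = rose/pickup, house 5 = iris/scooter.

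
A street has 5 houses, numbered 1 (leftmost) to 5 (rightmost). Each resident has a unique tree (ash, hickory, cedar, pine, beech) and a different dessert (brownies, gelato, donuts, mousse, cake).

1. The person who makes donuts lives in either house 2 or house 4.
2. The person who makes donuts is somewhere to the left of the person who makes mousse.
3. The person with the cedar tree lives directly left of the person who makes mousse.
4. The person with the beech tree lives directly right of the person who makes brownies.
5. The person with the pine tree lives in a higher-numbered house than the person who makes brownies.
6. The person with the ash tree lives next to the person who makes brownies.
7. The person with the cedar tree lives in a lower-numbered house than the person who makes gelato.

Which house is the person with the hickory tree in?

1

The person who makes donuts is narrowed to house 2 or 4; consider each.
Placing it in house 4 leads to a contradiction, so it's in house 2.
House 1 tree: only hickory fits.
The person with the beech tree is narrowed to house 2 or 4 or 5; consider each.
Placing it in house 2 and house 5 leads to a contradiction, so it's in house 4.
Clue 4: the person who makes brownies is in house 3.
That leaves cedar as the tree for house 3.
The only tree still possible for house 5 is pine.
That leaves cake as the dessert for house 1.
From clue 3, the person who makes mousse must be in house 4.
House 2's tree must be ash (nothing else left).
The only dessert still possible for house 5 is gelato.
So: house 1 = hickory/cake, house 2 = ash/donuts, house 3 = cedar/brownies, house 4 = beech/mousse, house 5 = pine/gelato.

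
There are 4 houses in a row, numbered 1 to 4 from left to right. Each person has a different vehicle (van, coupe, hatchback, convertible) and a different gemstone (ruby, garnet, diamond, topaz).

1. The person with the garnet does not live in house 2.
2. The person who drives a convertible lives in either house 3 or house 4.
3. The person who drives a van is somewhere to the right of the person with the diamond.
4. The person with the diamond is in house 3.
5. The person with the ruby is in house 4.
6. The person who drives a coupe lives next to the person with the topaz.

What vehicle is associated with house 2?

Clue 4: the person with the diamond is in house 3.
From clue 5, the person with the ruby must be in house 4.
So house 2 gets topaz for gemstone.
The person who drives a van is in house 4 (clue 3).
House 2's vehicle must be hatchback (nothing else left).
House 3 vehicle: only convertible fits.
So house 1 gets garnet for gemstone.
The only vehicle still possible for house 1 is coupe.
So: house 1 = coupe/garnet, house 2 = hatchback/topaz, house 3 = convertible/diamond, house 4 = van/ruby.

hatchback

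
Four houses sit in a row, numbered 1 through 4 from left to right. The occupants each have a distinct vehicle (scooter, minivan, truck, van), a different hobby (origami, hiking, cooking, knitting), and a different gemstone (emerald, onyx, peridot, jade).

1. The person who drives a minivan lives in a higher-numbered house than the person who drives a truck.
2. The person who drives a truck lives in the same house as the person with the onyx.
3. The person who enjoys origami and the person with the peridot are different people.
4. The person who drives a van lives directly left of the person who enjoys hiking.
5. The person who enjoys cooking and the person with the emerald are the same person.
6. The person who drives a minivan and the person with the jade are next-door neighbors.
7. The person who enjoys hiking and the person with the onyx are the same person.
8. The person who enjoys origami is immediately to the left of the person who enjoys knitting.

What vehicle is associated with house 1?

van

The person who drives a minivan is narrowed to house 3 or 4; consider each.
Placing it in house 3 leads to a contradiction, so it's in house 4.
Clue 6 places the person with the jade in house 3.
From clue 2, the person who drives a truck must be in house 2.
By clue 7, the person who enjoys hiking is in house 2.
House 1 vehicle: only van fits.
House 3's vehicle must be scooter (nothing else left).
The only gemstone still possible for house 2 is onyx.
By clue 8, the person who enjoys origami is in house 3.
The person who enjoys knitting is in house 4 (clue 8).
That leaves cooking as the hobby for house 1.
Clue 5 places the person with the emerald in house 1.
House 4 gemstone: only peridot fits.
So: house 1 = van/cooking/emerald, house 2 = truck/hiking/onyx, house 3 = scooter/origami/jade, house 4 = minivan/knitting/peridot.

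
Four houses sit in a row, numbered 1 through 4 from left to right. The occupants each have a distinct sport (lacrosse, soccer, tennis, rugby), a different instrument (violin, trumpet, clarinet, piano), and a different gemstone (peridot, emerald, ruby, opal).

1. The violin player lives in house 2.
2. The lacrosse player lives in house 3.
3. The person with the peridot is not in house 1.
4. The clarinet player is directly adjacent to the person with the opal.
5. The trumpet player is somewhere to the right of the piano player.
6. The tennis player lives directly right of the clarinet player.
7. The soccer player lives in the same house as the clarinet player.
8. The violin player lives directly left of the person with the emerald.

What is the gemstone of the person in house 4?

peridot

Clue 1: the violin player is in house 2.
Clue 2: the lacrosse player is in house 3.
Clue 8 places the person with the emerald in house 3.
House 4's instrument must be trumpet (nothing else left).
From clue 7, the soccer player must be in house 1.
From clue 7, the clarinet player must be in house 1.
House 3's instrument must be piano (nothing else left).
That leaves ruby as the gemstone for house 1.
By clue 4, the person with the opal is in house 2.
By clue 6, the tennis player is in house 2.
That leaves rugby as the sport for house 4.
That leaves peridot as the gemstone for house 4.
So: house 1 = soccer/clarinet/ruby, house 2 = tennis/violin/opal, house 3 = lacrosse/piano/emerald, house 4 = rugby/trumpet/peridot.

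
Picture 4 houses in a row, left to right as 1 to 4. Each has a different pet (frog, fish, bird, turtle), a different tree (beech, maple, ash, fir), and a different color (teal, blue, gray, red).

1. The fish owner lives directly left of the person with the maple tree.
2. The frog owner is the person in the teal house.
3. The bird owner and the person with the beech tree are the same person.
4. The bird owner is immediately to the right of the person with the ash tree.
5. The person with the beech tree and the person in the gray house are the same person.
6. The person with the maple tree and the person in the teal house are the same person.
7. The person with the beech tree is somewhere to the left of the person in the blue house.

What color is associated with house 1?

House 1 color: only red fits.
The bird owner is narrowed to house 2 or 3; consider each.
Placing it in house 3 leads to a contradiction, so it's in house 2.
Clue 3: the person with the beech tree is in house 2.
From clue 4, the person with the ash tree must be in house 1.
The person in the gray house is in house 2 (clue 5).
Clue 1: the fish owner is in house 3.
Clue 1 places the person with the maple tree in house 4.
By clue 6, the person in the teal house is in house 4.
The only pet still possible for house 1 is turtle.
So house 4 gets frog for pet.
House 3 tree: only fir fits.
So house 3 gets blue for color.
So: house 1 = turtle/ash/red, house 2 = bird/beech/gray, house 3 = fish/fir/blue, house 4 = frog/maple/teal.

red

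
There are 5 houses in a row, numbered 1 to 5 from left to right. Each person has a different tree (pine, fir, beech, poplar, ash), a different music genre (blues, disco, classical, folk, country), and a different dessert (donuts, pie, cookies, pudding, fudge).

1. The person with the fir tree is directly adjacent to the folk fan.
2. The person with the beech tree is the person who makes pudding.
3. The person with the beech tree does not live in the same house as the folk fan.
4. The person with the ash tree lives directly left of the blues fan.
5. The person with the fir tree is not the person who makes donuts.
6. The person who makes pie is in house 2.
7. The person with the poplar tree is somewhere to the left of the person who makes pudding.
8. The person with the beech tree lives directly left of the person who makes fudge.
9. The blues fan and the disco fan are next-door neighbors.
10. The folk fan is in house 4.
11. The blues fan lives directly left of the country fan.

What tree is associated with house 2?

By clue 6, the person who makes pie is in house 2.
By clue 10, the folk fan is in house 4.
Clue 3 places the person with the beech tree in house 3.
Clue 8 places the person who makes fudge in house 4.
Clue 11: the blues fan is in house 2.
By clue 11, the country fan is in house 3.
House 4's tree must be pine (nothing else left).
House 5's tree must be fir (nothing else left).
The only music genre still possible for house 5 is classical.
By clue 4, the person with the ash tree is in house 1.
House 2's tree must be poplar (nothing else left).
The only music genre still possible for house 1 is disco.
House 3's dessert must be pudding (nothing else left).
So house 5 gets cookies for dessert.
The only dessert still possible for house 1 is donuts.
So: house 1 = ash/disco/donuts, house 2 = poplar/blues/pie, house 3 = beech/country/pudding, house 4 = pine/folk/fudge, house 5 = fir/classical/cookies.

poplar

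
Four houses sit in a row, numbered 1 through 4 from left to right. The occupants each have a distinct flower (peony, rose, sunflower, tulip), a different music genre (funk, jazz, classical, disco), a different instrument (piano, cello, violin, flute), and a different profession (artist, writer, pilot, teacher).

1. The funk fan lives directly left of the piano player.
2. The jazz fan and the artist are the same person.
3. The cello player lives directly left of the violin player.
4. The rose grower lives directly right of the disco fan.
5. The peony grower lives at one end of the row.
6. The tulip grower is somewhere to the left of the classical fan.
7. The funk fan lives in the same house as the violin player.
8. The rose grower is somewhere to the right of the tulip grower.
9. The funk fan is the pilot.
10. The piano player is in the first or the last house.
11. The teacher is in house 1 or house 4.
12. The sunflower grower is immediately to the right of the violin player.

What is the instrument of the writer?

The piano player is in house 4 (clue 10).
Clue 1: the funk fan is in house 3.
From clue 7, the violin player must be in house 3.
The pilot is in house 3 (clue 9).
The sunflower grower is in house 4 (clue 12).
The cello player is in house 2 (clue 3).
House 1's flower must be peony (nothing else left).
That leaves tulip as the flower for house 2.
So house 3 gets rose for flower.
The only instrument still possible for house 1 is flute.
Clue 4: the disco fan is in house 2.
Clue 6 places the classical fan in house 4.
So house 1 gets jazz for music genre.
Clue 2 places the artist in house 1.
House 2's profession must be writer (nothing else left).
House 4's profession must be teacher (nothing else left).
So: house 1 = peony/jazz/flute/artist, house 2 = tulip/disco/cello/writer, house 3 = rose/funk/violin/pilot, house 4 = sunflower/classical/piano/teacher.

cello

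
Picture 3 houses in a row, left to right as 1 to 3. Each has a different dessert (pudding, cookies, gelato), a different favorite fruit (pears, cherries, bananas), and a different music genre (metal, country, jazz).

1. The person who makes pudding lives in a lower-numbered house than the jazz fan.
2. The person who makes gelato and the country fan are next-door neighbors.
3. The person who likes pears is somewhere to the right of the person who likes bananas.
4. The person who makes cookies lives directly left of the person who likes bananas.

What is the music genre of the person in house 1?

The person who makes cookies is in house 1 (clue 4).
From clue 4, the person who likes bananas must be in house 2.
House 3's dessert must be gelato (nothing else left).
House 1's favorite fruit must be cherries (nothing else left).
House 3's favorite fruit must be pears (nothing else left).
Clue 1 places the jazz fan in house 3.
The country fan is in house 2 (clue 2).
The only dessert still possible for house 2 is pudding.
So house 1 gets metal for music genre.
So: house 1 = cookies/cherries/metal, house 2 = pudding/bananas/country, house 3 = gelato/pears/jazz.

metal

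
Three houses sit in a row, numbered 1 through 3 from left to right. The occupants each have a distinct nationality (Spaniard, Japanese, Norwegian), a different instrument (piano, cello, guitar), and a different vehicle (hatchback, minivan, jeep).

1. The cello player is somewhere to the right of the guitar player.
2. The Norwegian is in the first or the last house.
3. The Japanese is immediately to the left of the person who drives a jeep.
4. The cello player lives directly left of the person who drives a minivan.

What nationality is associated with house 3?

Norwegian

From clue 4, the cello player must be in house 2.
From clue 4, the person who drives a minivan must be in house 3.
So house 1 gets guitar for instrument.
House 3 instrument: only piano fits.
That leaves hatchback as the vehicle for house 1.
House 2's vehicle must be jeep (nothing else left).
Clue 3: the Japanese is in house 1.
The only nationality still possible for house 2 is Spaniard.
So house 3 gets Norwegian for nationality.
So: house 1 = Japanese/guitar/hatchback, house 2 = Spaniard/cello/jeep, house 3 = Norwegian/piano/minivan.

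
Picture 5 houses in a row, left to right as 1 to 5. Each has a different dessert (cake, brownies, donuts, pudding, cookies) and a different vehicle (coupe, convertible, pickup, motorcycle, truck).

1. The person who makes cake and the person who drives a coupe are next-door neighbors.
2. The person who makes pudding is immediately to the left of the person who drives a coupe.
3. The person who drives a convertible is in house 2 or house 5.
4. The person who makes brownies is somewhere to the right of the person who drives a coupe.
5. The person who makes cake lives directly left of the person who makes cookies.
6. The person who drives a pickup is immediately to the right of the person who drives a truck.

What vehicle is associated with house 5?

The person who drives a convertible is narrowed to house 2 or 5; consider each.
Placing it in house 2 leads to a contradiction, so it's in house 5.
The person who makes brownies is narrowed to house 3 or 4 or 5; consider each.
Placing it in house 3 and house 4 leads to a contradiction, so it's in house 5.
The person who makes cake is narrowed to house 1 or 2 or 3; consider each.
Placing it in house 1 and house 2 leads to a contradiction, so it's in house 3.
Clue 5: the person who makes cookies is in house 4.
House 1's dessert must be pudding (nothing else left).
House 2 dessert: only donuts fits.
From clue 2, the person who drives a coupe must be in house 2.
Clue 6 places the person who drives a pickup in house 4.
Clue 6 places the person who drives a truck in house 3.
House 1's vehicle must be motorcycle (nothing else left).
So: house 1 = pudding/motorcycle, house 2 = donuts/coupe, house 3 = cake/truck, house 4 = cookies/pickup, house 5 = brownies/convertible.

convertible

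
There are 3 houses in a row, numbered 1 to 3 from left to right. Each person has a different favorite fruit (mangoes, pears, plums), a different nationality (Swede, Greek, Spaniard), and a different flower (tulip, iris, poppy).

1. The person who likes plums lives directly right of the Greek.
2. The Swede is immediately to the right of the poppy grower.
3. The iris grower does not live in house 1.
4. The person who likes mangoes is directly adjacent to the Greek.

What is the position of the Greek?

The person who likes plums is narrowed to house 2 or 3; consider each.
Placing it in house 2 leads to a contradiction, so it's in house 3.
The Greek is in house 2 (clue 1).
That leaves pears as the favorite fruit for house 2.
House 1's nationality must be Spaniard (nothing else left).
That leaves Swede as the nationality for house 3.
Clue 2: the poppy grower is in house 2.
The only favorite fruit still possible for house 1 is mangoes.
House 1's flower must be tulip (nothing else left).
The only flower still possible for house 3 is iris.
So: house 1 = mangoes/Spaniard/tulip, house 2 = pears/Greek/poppy, house 3 = plums/Swede/iris.

2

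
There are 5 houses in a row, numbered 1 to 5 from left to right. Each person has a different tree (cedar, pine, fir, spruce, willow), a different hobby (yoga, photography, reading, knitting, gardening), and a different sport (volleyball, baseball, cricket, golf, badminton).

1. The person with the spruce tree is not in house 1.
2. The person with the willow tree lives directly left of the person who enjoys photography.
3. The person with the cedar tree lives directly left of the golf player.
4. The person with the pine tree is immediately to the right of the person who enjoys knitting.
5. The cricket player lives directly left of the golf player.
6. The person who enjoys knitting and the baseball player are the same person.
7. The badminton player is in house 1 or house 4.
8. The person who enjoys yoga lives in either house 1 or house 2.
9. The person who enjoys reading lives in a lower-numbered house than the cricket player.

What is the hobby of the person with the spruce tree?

The person who enjoys yoga is narrowed to house 1 or 2; consider each.
Placing it in house 1 leads to a contradiction, so it's in house 2.
So house 1 gets fir for tree.
The person who enjoys reading is narrowed to house 1 or 3; consider each.
Placing it in house 3 leads to a contradiction, so it's in house 1.
The person with the pine tree is narrowed to house 4 or 5; consider each.
Placing it in house 4 leads to a contradiction, so it's in house 5.
Clue 4: the person who enjoys knitting is in house 4.
Clue 6 places the baseball player in house 4.
House 1's sport must be badminton (nothing else left).
The cricket player is in house 2 (clue 5).
The golf player is in house 3 (clue 5).
So house 3 gets spruce for tree.
House 5's sport must be volleyball (nothing else left).
Clue 3 places the person with the cedar tree in house 2.
So house 4 gets willow for tree.
The person who enjoys photography is in house 5 (clue 2).
That leaves gardening as the hobby for house 3.
So: house 1 = fir/reading/badminton, house 2 = cedar/yoga/cricket, house 3 = spruce/gardening/golf, house 4 = willow/knitting/baseball, house 5 = pine/photography/volleyball.

gardening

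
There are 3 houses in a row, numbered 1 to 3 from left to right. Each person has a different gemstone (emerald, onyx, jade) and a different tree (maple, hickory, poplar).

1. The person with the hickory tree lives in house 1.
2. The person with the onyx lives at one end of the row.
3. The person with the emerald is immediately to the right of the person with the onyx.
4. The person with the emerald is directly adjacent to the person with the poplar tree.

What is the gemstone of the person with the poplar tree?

Clue 1: the person with the hickory tree is in house 1.
The person with the emerald is in house 2 (clue 3).
Clue 3 places the person with the onyx in house 1.
House 3's gemstone must be jade (nothing else left).
House 2 tree: only maple fits.
House 3 tree: only poplar fits.
So: house 1 = onyx/hickory, house 2 = emerald/maple, house 3 = jade/poplar.

jade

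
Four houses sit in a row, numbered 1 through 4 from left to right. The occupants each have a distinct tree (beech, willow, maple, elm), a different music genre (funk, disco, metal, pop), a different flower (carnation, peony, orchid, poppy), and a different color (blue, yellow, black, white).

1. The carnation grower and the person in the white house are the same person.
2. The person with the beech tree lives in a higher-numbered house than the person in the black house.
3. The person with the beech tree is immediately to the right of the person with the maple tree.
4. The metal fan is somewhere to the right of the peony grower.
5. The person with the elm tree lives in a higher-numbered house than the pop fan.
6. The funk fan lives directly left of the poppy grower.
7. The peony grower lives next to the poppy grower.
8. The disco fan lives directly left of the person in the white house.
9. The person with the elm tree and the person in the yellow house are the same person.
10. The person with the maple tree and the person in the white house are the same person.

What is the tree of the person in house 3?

beech

House 1's tree must be willow (nothing else left).
The only music genre still possible for house 4 is metal.
The person with the beech tree is narrowed to house 3 or 4; consider each.
Placing it in house 4 leads to a contradiction, so it's in house 3.
By clue 3, the person with the maple tree is in house 2.
The person in the white house is in house 2 (clue 10).
That leaves elm as the tree for house 4.
Clue 1 places the carnation grower in house 2.
Clue 8: the disco fan is in house 1.
From clue 9, the person in the yellow house must be in house 4.
House 1's color must be black (nothing else left).
That leaves blue as the color for house 3.
The peony grower is in house 3 (clue 7).
By clue 7, the poppy grower is in house 4.
House 1's flower must be orchid (nothing else left).
The funk fan is in house 3 (clue 6).
That leaves pop as the music genre for house 2.
So: house 1 = willow/disco/orchid/black, house 2 = maple/pop/carnation/white, house 3 = beech/funk/peony/blue, house 4 = elm/metal/poppy/yellow.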